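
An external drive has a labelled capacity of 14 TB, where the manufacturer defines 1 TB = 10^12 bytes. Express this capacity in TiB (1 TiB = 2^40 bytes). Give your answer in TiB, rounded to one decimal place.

14 TB × 1,000,000,000,000 bytes/TB = 14,000,000,000,000 bytes
1 TiB = 2^40 bytes = 1,099,511,627,776 bytes
14,000,000,000,000 / 1,099,511,627,776 = 12.7 TiB

12.7 TiB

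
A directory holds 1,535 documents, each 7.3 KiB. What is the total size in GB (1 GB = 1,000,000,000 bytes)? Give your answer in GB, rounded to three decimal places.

0.011 GB

Total = 1,535 × 7.3 KiB = 11205.5 KiB
= 11205.5 × 1,024 bytes = 11,474,432 bytes
1 GB = 1,000,000,000 bytes
11,474,432 / 1,000,000,000 = 0.011 GB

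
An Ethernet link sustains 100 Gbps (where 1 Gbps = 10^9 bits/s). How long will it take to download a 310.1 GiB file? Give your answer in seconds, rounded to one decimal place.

310.1 GiB = 332,967,339,622.4 bytes = 2,663,738,716,979.2 bits
100 Gbps = 100,000,000,000 bits/s
time = 2,663,738,716,979.2 / 100,000,000,000 = 26.6 s

26.6 seconds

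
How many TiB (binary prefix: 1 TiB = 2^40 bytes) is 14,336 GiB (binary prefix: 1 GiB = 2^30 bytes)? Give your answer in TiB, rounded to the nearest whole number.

14 TiB

14,336 GiB = 14,336 × 2^30 bytes = 15,393,162,788,864 bytes
1 TiB = 2^40 bytes = 1,099,511,627,776 bytes
15,393,162,788,864 / 1,099,511,627,776 = 14 TiB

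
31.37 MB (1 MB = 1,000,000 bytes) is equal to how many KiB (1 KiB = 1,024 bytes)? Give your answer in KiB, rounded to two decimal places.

30,634.77 KiB

31.37 MB × 1,000,000 bytes/MB = 31,370,000 bytes
1 KiB = 2^10 bytes = 1,024 bytes
31,370,000 / 1,024 = 30,634.77 KiB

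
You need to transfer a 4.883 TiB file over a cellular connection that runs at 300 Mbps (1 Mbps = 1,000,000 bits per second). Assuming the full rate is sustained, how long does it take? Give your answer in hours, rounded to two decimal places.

4.883 TiB = 5,368,915,278,430.208 bytes = 42,951,322,227,441.664 bits
300 Mbps = 300,000,000 bits/s
time = 42,951,322,227,441.664 / 300,000,000 = 143,171.0741 s
143,171.0741 s / 3600 = 39.77 hours

39.77 hours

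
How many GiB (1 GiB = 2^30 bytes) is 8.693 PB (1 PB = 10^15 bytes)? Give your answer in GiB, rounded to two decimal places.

8.693 PB × 1,000,000,000,000,000 bytes/PB = 8,693,000,000,000,000 bytes
1 GiB = 1,073,741,824 bytes
8,693,000,000,000,000 / 1,073,741,824 = 8,095,987.14 GiB

8,095,987.14 GiB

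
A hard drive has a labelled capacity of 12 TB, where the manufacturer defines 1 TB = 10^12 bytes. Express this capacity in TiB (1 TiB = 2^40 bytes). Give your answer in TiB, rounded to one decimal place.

12 TB × 1,000,000,000,000 bytes/TB = 12,000,000,000,000 bytes
1 TiB = 1,099,511,627,776 bytes
12,000,000,000,000 / 1,099,511,627,776 = 10.9 TiB

10.9 TiB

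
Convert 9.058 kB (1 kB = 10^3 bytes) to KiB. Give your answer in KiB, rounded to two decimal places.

9.058 kB = 9.058 × 10^3 bytes = 9,058 bytes
1 KiB = 1,024 bytes
9,058 / 1,024 = 8.85 KiB

8.85 KiB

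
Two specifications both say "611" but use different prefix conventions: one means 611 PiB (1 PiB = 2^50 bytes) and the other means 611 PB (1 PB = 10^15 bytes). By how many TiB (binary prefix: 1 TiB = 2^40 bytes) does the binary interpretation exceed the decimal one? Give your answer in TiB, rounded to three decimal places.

69,962.737 TiB

611 PiB = 611 × 1,125,899,906,842,624 = 687,924,843,080,843,264 bytes
611 PB = 611 × 1,000,000,000,000,000 = 611,000,000,000,000,000 bytes
difference = 76,924,843,080,843,264 bytes
76,924,843,080,843,264 / 1,099,511,627,776 = 69,962.737 TiB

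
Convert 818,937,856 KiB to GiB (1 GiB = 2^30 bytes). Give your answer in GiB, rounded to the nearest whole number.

781 GiB

818,937,856 KiB × 1,024 bytes/KiB = 838,592,364,544 bytes
1 GiB = 2^30 bytes = 1,073,741,824 bytes
838,592,364,544 / 1,073,741,824 = 781 GiB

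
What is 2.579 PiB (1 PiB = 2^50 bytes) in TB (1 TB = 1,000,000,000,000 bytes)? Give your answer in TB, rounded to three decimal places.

2.579 PiB × 1,125,899,906,842,624 bytes/PiB = 2,903,695,859,747,127.296 bytes
1 TB = 1,000,000,000,000 bytes
2,903,695,859,747,127.296 / 1,000,000,000,000 = 2,903.696 TB

2,903.696 TB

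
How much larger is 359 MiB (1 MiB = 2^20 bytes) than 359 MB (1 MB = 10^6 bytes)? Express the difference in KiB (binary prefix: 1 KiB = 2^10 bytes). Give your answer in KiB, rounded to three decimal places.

359 MiB = 359 × 1,048,576 = 376,438,784 bytes
359 MB = 359 × 1,000,000 = 359,000,000 bytes
difference = 17,438,784 bytes
17,438,784 / 1,024 = 17,030.063 KiB

17,030.063 KiB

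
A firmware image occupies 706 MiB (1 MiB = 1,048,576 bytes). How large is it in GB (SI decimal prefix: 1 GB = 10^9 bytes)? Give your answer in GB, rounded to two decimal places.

706 MiB = 706 × 2^20 bytes = 740,294,656 bytes
1 GB = 10^9 bytes = 1,000,000,000 bytes
740,294,656 / 1,000,000,000 = 0.74 GB

0.74 GB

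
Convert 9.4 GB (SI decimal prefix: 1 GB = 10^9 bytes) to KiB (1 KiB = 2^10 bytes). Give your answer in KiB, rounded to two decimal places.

9,179,687.50 KiB

9.4 GB = 9.4 × 10^9 bytes = 9,400,000,000 bytes
1 KiB = 1,024 bytes
9,400,000,000 / 1,024 = 9,179,687.50 KiB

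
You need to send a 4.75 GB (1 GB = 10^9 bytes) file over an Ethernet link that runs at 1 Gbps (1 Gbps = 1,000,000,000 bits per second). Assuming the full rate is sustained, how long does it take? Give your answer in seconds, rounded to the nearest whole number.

4.75 GB = 4,750,000,000 bytes = 38,000,000,000 bits
1 Gbps = 1,000,000,000 bits/s
time = 38,000,000,000 / 1,000,000,000 = 38 s

38 seconds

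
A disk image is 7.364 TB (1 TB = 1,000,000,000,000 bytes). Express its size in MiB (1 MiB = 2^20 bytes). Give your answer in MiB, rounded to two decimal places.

7,022,857.67 MiB

7.364 TB = 7.364 × 10^12 bytes = 7,364,000,000,000 bytes
1 MiB = 2^20 bytes = 1,048,576 bytes
7,364,000,000,000 / 1,048,576 = 7,022,857.67 MiB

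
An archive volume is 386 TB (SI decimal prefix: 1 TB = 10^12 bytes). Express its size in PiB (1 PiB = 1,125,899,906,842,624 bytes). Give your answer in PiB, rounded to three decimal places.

386 TB × 1,000,000,000,000 bytes/TB = 386,000,000,000,000 bytes
1 PiB = 2^50 bytes = 1,125,899,906,842,624 bytes
386,000,000,000,000 / 1,125,899,906,842,624 = 0.343 PiB

0.343 PiB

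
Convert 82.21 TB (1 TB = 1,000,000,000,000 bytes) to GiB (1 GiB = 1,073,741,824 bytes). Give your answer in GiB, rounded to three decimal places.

76,564.029 GiB

82.21 TB = 82.21 × 10^12 bytes = 82,210,000,000,000 bytes
1 GiB = 2^30 bytes = 1,073,741,824 bytes
82,210,000,000,000 / 1,073,741,824 = 76,564.029 GiB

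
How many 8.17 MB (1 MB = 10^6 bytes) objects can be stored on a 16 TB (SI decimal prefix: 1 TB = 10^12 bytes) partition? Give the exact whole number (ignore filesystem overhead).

1,958,384

Capacity: 16 TB = 16,000,000,000,000 bytes
Per item: 8.17 MB = 8,170,000 bytes
⌊16,000,000,000,000 / 8,170,000⌋ = 1,958,384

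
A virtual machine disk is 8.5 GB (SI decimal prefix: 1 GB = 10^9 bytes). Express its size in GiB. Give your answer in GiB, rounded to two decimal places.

7.92 GiB

8.5 GB × 1,000,000,000 bytes/GB = 8,500,000,000 bytes
1 GiB = 2^30 bytes = 1,073,741,824 bytes
8,500,000,000 / 1,073,741,824 = 7.92 GiB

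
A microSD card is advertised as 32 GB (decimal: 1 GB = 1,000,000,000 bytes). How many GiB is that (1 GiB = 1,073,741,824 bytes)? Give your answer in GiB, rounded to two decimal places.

32 GB × 1,000,000,000 bytes/GB = 32,000,000,000 bytes
1 GiB = 2^30 bytes = 1,073,741,824 bytes
32,000,000,000 / 1,073,741,824 = 29.80 GiB

29.80 GiB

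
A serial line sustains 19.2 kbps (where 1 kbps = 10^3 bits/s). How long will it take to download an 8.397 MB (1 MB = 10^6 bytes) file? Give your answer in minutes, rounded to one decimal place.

58.3 minutes

8.397 MB = 8,397,000 bytes = 67,176,000 bits
19.2 kbps = 19,200 bits/s
time = 67,176,000 / 19,200 = 3,498.75 s
3,498.75 s / 60 = 58.3 minutes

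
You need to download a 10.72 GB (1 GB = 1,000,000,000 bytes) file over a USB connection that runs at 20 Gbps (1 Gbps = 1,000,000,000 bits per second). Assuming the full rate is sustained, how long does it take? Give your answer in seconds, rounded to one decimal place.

10.72 GB = 10,720,000,000 bytes = 85,760,000,000 bits
20 Gbps = 20,000,000,000 bits/s
time = 85,760,000,000 / 20,000,000,000 = 4.3 s

4.3 seconds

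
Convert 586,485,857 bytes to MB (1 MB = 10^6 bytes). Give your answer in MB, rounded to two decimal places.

586.49 MB

586,485,857 bytes given.
1 MB = 1,000,000 bytes
586,485,857 / 1,000,000 = 586.49 MB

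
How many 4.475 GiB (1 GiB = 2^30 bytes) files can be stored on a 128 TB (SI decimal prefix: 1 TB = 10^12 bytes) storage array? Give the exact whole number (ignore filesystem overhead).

26,638

Capacity: 128 TB = 128,000,000,000,000 bytes
Per item: 4.475 GiB = 4,804,994,662.4 bytes
⌊128,000,000,000,000 / 4,804,994,662.4⌋ = 26,638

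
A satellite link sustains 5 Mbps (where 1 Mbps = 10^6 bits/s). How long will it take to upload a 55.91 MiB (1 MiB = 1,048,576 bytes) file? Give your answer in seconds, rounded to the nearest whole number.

94 seconds

55.91 MiB = 58,625,884.16 bytes = 469,007,073.28 bits
5 Mbps = 5,000,000 bits/s
time = 469,007,073.28 / 5,000,000 = 94 s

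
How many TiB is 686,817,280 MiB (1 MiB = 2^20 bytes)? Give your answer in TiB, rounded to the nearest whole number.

655 TiB

686,817,280 MiB = 686,817,280 × 2^20 bytes = 720,180,116,193,280 bytes
1 TiB = 2^40 bytes = 1,099,511,627,776 bytes
720,180,116,193,280 / 1,099,511,627,776 = 655 TiB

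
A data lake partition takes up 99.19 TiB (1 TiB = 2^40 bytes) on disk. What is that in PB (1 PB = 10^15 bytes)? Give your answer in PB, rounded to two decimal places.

99.19 TiB = 99.19 × 2^40 bytes = 109,060,558,359,101.44 bytes
1 PB = 1,000,000,000,000,000 bytes
109,060,558,359,101.44 / 1,000,000,000,000,000 = 0.11 PB

0.11 PB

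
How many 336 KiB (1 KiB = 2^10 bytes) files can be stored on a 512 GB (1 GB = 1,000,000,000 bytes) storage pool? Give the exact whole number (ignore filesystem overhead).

Capacity: 512 GB = 512,000,000,000 bytes
Per item: 336 KiB = 344,064 bytes
⌊512,000,000,000 / 344,064⌋ = 1,488,095

1,488,095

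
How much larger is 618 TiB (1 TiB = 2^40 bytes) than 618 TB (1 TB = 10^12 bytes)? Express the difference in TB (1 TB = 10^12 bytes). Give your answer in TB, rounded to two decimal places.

618 TiB = 618 × 1,099,511,627,776 = 679,498,185,965,568 bytes
618 TB = 618 × 1,000,000,000,000 = 618,000,000,000,000 bytes
difference = 61,498,185,965,568 bytes
61,498,185,965,568 / 1,000,000,000,000 = 61.50 TB

61.50 TB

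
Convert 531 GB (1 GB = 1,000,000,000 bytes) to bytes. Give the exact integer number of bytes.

531,000,000,000 bytes

531 × 1,000,000,000 = 531,000,000,000 bytes  (1 GB = 10^9 bytes)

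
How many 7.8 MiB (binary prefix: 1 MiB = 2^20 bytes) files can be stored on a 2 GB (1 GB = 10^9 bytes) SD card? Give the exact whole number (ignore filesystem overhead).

244

Capacity: 2 GB = 2,000,000,000 bytes
Per item: 7.8 MiB = 8,178,892.8 bytes
⌊2,000,000,000 / 8,178,892.8⌋ = 244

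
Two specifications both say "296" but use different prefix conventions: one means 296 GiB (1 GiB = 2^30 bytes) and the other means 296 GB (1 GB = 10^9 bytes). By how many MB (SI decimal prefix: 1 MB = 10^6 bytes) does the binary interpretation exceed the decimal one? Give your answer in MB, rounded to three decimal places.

21,827.580 MB

296 GiB = 296 × 1,073,741,824 = 317,827,579,904 bytes
296 GB = 296 × 1,000,000,000 = 296,000,000,000 bytes
difference = 21,827,579,904 bytes
21,827,579,904 / 1,000,000 = 21,827.580 MB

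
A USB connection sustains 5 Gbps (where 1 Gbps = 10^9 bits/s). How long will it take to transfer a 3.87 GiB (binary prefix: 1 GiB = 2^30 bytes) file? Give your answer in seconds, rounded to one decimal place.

3.87 GiB = 4,155,380,858.88 bytes = 33,243,046,871.04 bits
5 Gbps = 5,000,000,000 bits/s
time = 33,243,046,871.04 / 5,000,000,000 = 6.6 s

6.6 seconds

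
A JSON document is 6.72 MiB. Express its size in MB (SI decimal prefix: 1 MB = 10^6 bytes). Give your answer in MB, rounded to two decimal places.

6.72 MiB = 6.72 × 2^20 bytes = 7,046,430.72 bytes
1 MB = 1,000,000 bytes
7,046,430.72 / 1,000,000 = 7.05 MB

7.05 MB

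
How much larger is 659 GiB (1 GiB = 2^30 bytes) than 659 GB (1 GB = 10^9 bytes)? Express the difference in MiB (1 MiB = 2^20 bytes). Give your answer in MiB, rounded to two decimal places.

46,344.63 MiB

659 GiB = 659 × 1,073,741,824 = 707,595,862,016 bytes
659 GB = 659 × 1,000,000,000 = 659,000,000,000 bytes
difference = 48,595,862,016 bytes
48,595,862,016 / 1,048,576 = 46,344.63 MiB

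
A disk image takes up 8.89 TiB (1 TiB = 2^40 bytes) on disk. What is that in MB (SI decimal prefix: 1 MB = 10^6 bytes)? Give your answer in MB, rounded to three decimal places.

9,774,658.371 MB

8.89 TiB = 8.89 × 2^40 bytes = 9,774,658,370,928.64 bytes
1 MB = 1,000,000 bytes
9,774,658,370,928.64 / 1,000,000 = 9,774,658.371 MB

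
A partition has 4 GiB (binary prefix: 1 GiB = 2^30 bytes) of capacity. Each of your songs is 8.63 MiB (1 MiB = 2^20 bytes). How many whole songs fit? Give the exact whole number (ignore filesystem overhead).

Capacity: 4 GiB = 4,294,967,296 bytes
Per item: 8.63 MiB = 9,049,210.88 bytes
⌊4,294,967,296 / 9,049,210.88⌋ = 474

474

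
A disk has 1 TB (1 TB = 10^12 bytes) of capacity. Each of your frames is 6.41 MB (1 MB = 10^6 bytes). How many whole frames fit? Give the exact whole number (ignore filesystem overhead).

156,006

Capacity: 1 TB = 1,000,000,000,000 bytes
Per item: 6.41 MB = 6,410,000 bytes
⌊1,000,000,000,000 / 6,410,000⌋ = 156,006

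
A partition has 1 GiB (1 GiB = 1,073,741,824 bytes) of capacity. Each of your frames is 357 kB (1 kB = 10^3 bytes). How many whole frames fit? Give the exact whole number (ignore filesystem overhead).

3,007

Capacity: 1 GiB = 1,073,741,824 bytes
Per item: 357 kB = 357,000 bytes
⌊1,073,741,824 / 357,000⌋ = 3,007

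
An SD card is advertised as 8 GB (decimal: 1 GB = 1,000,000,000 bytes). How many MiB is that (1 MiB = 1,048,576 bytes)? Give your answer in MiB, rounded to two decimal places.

7,629.39 MiB

8 GB = 8 × 10^9 bytes = 8,000,000,000 bytes
1 MiB = 1,048,576 bytes
8,000,000,000 / 1,048,576 = 7,629.39 MiB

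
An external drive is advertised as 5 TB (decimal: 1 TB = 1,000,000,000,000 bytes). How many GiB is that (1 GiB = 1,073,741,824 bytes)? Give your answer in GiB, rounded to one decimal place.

4,656.6 GiB

5 TB = 5 × 10^12 bytes = 5,000,000,000,000 bytes
1 GiB = 2^30 bytes = 1,073,741,824 bytes
5,000,000,000,000 / 1,073,741,824 = 4,656.6 GiB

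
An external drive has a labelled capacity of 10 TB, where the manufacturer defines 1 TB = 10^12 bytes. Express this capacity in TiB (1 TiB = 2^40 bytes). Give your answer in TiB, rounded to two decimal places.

9.09 TiB

10 TB × 1,000,000,000,000 bytes/TB = 10,000,000,000,000 bytes
1 TiB = 1,099,511,627,776 bytes
10,000,000,000,000 / 1,099,511,627,776 = 9.09 TiB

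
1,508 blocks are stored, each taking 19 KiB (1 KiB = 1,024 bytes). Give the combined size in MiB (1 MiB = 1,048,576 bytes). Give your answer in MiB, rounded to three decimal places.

Total = 1,508 × 19 KiB = 28,652 KiB
= 28,652 × 1,024 bytes = 29,339,648 bytes
1 MiB = 1,048,576 bytes
29,339,648 / 1,048,576 = 27.980 MiB

27.980 MiB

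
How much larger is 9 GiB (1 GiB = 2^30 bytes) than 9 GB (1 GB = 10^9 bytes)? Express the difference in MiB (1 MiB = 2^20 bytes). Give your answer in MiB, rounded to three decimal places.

9 GiB = 9 × 1,073,741,824 = 9,663,676,416 bytes
9 GB = 9 × 1,000,000,000 = 9,000,000,000 bytes
difference = 663,676,416 bytes
663,676,416 / 1,048,576 = 632.931 MiB

632.931 MiB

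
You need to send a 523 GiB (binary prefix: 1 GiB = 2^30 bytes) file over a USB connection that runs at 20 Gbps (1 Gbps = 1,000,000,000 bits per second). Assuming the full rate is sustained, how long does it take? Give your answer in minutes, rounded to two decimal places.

3.74 minutes

523 GiB = 561,566,973,952 bytes = 4,492,535,791,616 bits
20 Gbps = 20,000,000,000 bits/s
time = 4,492,535,791,616 / 20,000,000,000 = 224.627 s
224.627 s / 60 = 3.74 minutes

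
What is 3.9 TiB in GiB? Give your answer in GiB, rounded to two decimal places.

3,993.60 GiB

3.9 TiB = 3.9 × 2^40 bytes = 4,288,095,348,326.4 bytes
1 GiB = 2^30 bytes = 1,073,741,824 bytes
4,288,095,348,326.4 / 1,073,741,824 = 3,993.60 GiB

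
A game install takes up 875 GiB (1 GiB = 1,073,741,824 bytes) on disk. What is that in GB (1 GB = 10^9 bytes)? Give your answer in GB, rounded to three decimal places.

875 GiB × 1,073,741,824 bytes/GiB = 939,524,096,000 bytes
1 GB = 10^9 bytes = 1,000,000,000 bytes
939,524,096,000 / 1,000,000,000 = 939.524 GB

939.524 GB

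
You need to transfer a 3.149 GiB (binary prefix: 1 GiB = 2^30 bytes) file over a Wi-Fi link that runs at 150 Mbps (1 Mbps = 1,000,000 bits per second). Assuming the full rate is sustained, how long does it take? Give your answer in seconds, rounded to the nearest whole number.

180 seconds

3.149 GiB = 3,381,213,003.776 bytes = 27,049,704,030.208 bits
150 Mbps = 150,000,000 bits/s
time = 27,049,704,030.208 / 150,000,000 = 180 s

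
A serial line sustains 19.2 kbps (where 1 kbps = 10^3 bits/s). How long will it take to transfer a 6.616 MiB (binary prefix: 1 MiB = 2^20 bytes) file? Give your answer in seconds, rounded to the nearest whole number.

6.616 MiB = 6,937,378.816 bytes = 55,499,030.528 bits
19.2 kbps = 19,200 bits/s
time = 55,499,030.528 / 19,200 = 2,891 s

2,891 seconds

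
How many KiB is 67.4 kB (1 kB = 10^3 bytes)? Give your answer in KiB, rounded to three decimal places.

65.820 KiB

67.4 kB = 67.4 × 10^3 bytes = 67,400 bytes
1 KiB = 2^10 bytes = 1,024 bytes
67,400 / 1,024 = 65.820 KiB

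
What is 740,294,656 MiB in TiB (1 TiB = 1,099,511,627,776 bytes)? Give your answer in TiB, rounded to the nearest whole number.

706 TiB

740,294,656 MiB = 740,294,656 × 2^20 bytes = 776,255,209,209,856 bytes
1 TiB = 1,099,511,627,776 bytes
776,255,209,209,856 / 1,099,511,627,776 = 706 TiB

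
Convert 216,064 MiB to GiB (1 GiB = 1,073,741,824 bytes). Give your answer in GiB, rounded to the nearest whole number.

211 GiB

216,064 MiB = 216,064 × 2^20 bytes = 226,559,524,864 bytes
1 GiB = 1,073,741,824 bytes
226,559,524,864 / 1,073,741,824 = 211 GiB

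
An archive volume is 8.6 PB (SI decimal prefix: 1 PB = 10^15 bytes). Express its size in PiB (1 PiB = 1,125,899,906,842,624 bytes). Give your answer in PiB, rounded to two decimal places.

8.6 PB = 8.6 × 10^15 bytes = 8,600,000,000,000,000 bytes
1 PiB = 2^50 bytes = 1,125,899,906,842,624 bytes
8,600,000,000,000,000 / 1,125,899,906,842,624 = 7.64 PiB

7.64 PiB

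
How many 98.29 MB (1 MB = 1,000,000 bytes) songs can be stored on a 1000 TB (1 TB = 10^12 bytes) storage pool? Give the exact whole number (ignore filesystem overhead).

10,173,974

Capacity: 1000 TB = 1,000,000,000,000,000 bytes
Per item: 98.29 MB = 98,290,000 bytes
⌊1,000,000,000,000,000 / 98,290,000⌋ = 10,173,974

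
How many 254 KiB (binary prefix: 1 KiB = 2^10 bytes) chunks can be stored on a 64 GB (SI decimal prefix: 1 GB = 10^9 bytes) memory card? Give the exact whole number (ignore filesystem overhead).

Capacity: 64 GB = 64,000,000,000 bytes
Per item: 254 KiB = 260,096 bytes
⌊64,000,000,000 / 260,096⌋ = 246,062

246,062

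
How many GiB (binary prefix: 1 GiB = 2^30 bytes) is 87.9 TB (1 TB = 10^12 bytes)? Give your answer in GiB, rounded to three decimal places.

81,863.254 GiB

87.9 TB = 87.9 × 10^12 bytes = 87,900,000,000,000 bytes
1 GiB = 1,073,741,824 bytes
87,900,000,000,000 / 1,073,741,824 = 81,863.254 GiB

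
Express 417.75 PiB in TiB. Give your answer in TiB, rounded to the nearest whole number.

427,776 TiB

417.75 PiB × 1,125,899,906,842,624 bytes/PiB = 470,344,686,083,506,176 bytes
1 TiB = 1,099,511,627,776 bytes
470,344,686,083,506,176 / 1,099,511,627,776 = 427,776 TiB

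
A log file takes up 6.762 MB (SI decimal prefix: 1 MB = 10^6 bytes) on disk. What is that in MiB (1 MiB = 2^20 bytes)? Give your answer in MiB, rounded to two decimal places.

6.762 MB = 6.762 × 10^6 bytes = 6,762,000 bytes
1 MiB = 1,048,576 bytes
6,762,000 / 1,048,576 = 6.45 MiB

6.45 MiB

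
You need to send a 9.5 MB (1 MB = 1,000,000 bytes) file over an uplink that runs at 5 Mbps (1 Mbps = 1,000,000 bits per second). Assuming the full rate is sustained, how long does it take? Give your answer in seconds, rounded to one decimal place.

9.5 MB = 9,500,000 bytes = 76,000,000 bits
5 Mbps = 5,000,000 bits/s
time = 76,000,000 / 5,000,000 = 15.2 s

15.2 seconds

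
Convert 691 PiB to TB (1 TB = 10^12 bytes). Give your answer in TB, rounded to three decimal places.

777,996.836 TB

691 PiB = 691 × 2^50 bytes = 777,996,835,628,253,184 bytes
1 TB = 10^12 bytes = 1,000,000,000,000 bytes
777,996,835,628,253,184 / 1,000,000,000,000 = 777,996.836 TB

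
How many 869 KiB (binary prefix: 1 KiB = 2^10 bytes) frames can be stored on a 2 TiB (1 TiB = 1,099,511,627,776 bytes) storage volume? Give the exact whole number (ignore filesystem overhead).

Capacity: 2 TiB = 2,199,023,255,552 bytes
Per item: 869 KiB = 889,856 bytes
⌊2,199,023,255,552 / 889,856⌋ = 2,471,212

2,471,212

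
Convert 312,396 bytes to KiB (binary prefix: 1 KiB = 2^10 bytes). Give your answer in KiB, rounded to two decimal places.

305.07 KiB

312,396 bytes given.
1 KiB = 2^10 bytes = 1,024 bytes
312,396 / 1,024 = 305.07 KiB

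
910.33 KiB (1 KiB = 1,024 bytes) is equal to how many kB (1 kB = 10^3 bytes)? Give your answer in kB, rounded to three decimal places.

932.178 kB

910.33 KiB = 910.33 × 2^10 bytes = 932,177.92 bytes
1 kB = 10^3 bytes = 1,000 bytes
932,177.92 / 1,000 = 932.178 kB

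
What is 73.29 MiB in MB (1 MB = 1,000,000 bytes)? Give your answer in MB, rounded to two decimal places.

76.85 MB

73.29 MiB × 1,048,576 bytes/MiB = 76,850,135.04 bytes
1 MB = 10^6 bytes = 1,000,000 bytes
76,850,135.04 / 1,000,000 = 76.85 MB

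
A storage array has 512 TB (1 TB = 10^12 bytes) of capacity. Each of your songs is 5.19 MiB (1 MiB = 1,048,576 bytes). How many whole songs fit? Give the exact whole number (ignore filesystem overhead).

Capacity: 512 TB = 512,000,000,000,000 bytes
Per item: 5.19 MiB = 5,442,109.44 bytes
⌊512,000,000,000,000 / 5,442,109.44⌋ = 94,081,165

94,081,165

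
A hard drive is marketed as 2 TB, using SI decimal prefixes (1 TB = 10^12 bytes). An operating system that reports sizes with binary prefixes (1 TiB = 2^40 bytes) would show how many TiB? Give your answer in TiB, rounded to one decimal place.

2 TB = 2 × 10^12 bytes = 2,000,000,000,000 bytes
1 TiB = 2^40 bytes = 1,099,511,627,776 bytes
2,000,000,000,000 / 1,099,511,627,776 = 1.8 TiB

1.8 TiB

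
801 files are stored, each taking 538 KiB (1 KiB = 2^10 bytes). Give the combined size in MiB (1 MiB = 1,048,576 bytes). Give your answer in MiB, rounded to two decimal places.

Total = 801 × 538 KiB = 430,938 KiB
= 430,938 × 1,024 bytes = 441,280,512 bytes
1 MiB = 1,048,576 bytes
441,280,512 / 1,048,576 = 420.84 MiB

420.84 MiB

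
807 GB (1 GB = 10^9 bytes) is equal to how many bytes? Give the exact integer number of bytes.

807,000,000,000 bytes

807 × 1,000,000,000 = 807,000,000,000 bytes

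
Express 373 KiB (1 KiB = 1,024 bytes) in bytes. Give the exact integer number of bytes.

381,952 bytes

373 × 1,024 = 381,952 bytes  (1 KiB = 2^10 bytes)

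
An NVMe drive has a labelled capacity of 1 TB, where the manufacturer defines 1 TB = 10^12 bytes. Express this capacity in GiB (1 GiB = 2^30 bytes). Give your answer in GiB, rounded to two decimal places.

1 TB = 1 × 10^12 bytes = 1,000,000,000,000 bytes
1 GiB = 1,073,741,824 bytes
1,000,000,000,000 / 1,073,741,824 = 931.32 GiB

931.32 GiB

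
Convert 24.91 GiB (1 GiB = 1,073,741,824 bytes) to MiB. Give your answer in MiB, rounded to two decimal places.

25,507.84 MiB

24.91 GiB × 1,073,741,824 bytes/GiB = 26,746,908,835.84 bytes
1 MiB = 2^20 bytes = 1,048,576 bytes
26,746,908,835.84 / 1,048,576 = 25,507.84 MiB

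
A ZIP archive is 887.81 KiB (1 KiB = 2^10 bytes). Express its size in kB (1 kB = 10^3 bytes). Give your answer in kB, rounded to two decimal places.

887.81 KiB × 1,024 bytes/KiB = 909,117.44 bytes
1 kB = 10^3 bytes = 1,000 bytes
909,117.44 / 1,000 = 909.12 kB

909.12 kB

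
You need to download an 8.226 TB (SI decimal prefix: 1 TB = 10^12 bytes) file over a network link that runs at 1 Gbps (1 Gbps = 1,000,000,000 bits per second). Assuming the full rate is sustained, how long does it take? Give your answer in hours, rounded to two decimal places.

18.28 hours

8.226 TB = 8,226,000,000,000 bytes = 65,808,000,000,000 bits
1 Gbps = 1,000,000,000 bits/s
time = 65,808,000,000,000 / 1,000,000,000 = 65,808.0000 s
65,808.0000 s / 3600 = 18.28 hours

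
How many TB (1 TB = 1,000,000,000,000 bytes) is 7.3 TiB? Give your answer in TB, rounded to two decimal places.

7.3 TiB × 1,099,511,627,776 bytes/TiB = 8,026,434,882,764.8 bytes
1 TB = 1,000,000,000,000 bytes
8,026,434,882,764.8 / 1,000,000,000,000 = 8.03 TB

8.03 TB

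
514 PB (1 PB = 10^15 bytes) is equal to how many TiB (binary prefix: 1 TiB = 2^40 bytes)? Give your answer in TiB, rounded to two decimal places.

467,480.28 TiB

514 PB × 1,000,000,000,000,000 bytes/PB = 514,000,000,000,000,000 bytes
1 TiB = 1,099,511,627,776 bytes
514,000,000,000,000,000 / 1,099,511,627,776 = 467,480.28 TiB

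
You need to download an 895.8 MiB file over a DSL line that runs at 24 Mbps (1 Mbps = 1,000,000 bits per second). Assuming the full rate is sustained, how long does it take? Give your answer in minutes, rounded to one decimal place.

895.8 MiB = 939,314,380.8 bytes = 7,514,515,046.4 bits
24 Mbps = 24,000,000 bits/s
time = 7,514,515,046.4 / 24,000,000 = 313.10 s
313.10 s / 60 = 5.2 minutes

5.2 minutes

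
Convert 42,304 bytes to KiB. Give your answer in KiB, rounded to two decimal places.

41.31 KiB

42,304 bytes given.
1 KiB = 2^10 bytes = 1,024 bytes
42,304 / 1,024 = 41.31 KiB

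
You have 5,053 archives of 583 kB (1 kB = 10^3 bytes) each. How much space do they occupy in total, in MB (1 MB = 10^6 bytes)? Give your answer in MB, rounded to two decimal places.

2,945.90 MB

Total = 5,053 × 583 kB = 2,945,899 kB
= 2,945,899 × 1,000 bytes = 2,945,899,000 bytes
1 MB = 1,000,000 bytes
2,945,899,000 / 1,000,000 = 2,945.90 MB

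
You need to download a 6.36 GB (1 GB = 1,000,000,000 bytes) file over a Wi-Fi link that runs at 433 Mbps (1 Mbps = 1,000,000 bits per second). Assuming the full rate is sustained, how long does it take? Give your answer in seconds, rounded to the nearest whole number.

6.36 GB = 6,360,000,000 bytes = 50,880,000,000 bits
433 Mbps = 433,000,000 bits/s
time = 50,880,000,000 / 433,000,000 = 118 s

118 seconds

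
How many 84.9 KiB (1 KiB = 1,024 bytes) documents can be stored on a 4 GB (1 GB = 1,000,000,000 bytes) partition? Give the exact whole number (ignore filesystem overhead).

Capacity: 4 GB = 4,000,000,000 bytes
Per item: 84.9 KiB = 86,937.6 bytes
⌊4,000,000,000 / 86,937.6⌋ = 46,010

46,010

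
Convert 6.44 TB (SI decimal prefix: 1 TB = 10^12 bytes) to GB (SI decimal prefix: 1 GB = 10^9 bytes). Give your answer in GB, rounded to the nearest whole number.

6.44 TB × 1,000,000,000,000 bytes/TB = 6,440,000,000,000 bytes
1 GB = 10^9 bytes = 1,000,000,000 bytes
6,440,000,000,000 / 1,000,000,000 = 6,440 GB

6,440 GB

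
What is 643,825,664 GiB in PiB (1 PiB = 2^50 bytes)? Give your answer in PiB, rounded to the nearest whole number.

614 PiB

643,825,664 GiB × 1,073,741,824 bytes/GiB = 691,302,542,801,371,136 bytes
1 PiB = 1,125,899,906,842,624 bytes
691,302,542,801,371,136 / 1,125,899,906,842,624 = 614 PiB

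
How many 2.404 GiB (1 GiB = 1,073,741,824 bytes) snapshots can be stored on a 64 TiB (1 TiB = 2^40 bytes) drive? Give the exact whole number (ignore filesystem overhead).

Capacity: 64 TiB = 70,368,744,177,664 bytes
Per item: 2.404 GiB = 2,581,275,344.896 bytes
⌊70,368,744,177,664 / 2,581,275,344.896⌋ = 27,261

27,261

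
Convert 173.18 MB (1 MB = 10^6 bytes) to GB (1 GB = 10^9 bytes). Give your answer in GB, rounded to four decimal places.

173.18 MB = 173.18 × 10^6 bytes = 173,180,000 bytes
1 GB = 1,000,000,000 bytes
173,180,000 / 1,000,000,000 = 0.1732 GB

0.1732 GB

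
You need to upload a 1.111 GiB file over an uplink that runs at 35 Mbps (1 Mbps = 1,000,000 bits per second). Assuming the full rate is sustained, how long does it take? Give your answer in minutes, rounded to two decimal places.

4.54 minutes

1.111 GiB = 1,192,927,166.464 bytes = 9,543,417,331.712 bits
35 Mbps = 35,000,000 bits/s
time = 9,543,417,331.712 / 35,000,000 = 272.669 s
272.669 s / 60 = 4.54 minutes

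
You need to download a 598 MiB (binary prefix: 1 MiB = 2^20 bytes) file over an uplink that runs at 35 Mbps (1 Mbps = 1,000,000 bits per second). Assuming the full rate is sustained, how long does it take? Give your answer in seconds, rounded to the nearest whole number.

143 seconds

598 MiB = 627,048,448 bytes = 5,016,387,584 bits
35 Mbps = 35,000,000 bits/s
time = 5,016,387,584 / 35,000,000 = 143 s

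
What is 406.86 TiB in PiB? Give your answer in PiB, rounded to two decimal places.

406.86 TiB × 1,099,511,627,776 bytes/TiB = 447,347,300,876,943.36 bytes
1 PiB = 1,125,899,906,842,624 bytes
447,347,300,876,943.36 / 1,125,899,906,842,624 = 0.40 PiB

0.40 PiB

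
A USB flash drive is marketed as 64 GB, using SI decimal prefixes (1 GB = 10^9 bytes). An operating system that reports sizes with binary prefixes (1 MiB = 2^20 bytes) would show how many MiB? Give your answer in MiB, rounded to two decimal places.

64 GB × 1,000,000,000 bytes/GB = 64,000,000,000 bytes
1 MiB = 1,048,576 bytes
64,000,000,000 / 1,048,576 = 61,035.16 MiB

61,035.16 MiB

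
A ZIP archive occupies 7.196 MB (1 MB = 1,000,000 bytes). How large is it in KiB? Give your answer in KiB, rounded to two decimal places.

7,027.34 KiB

7.196 MB = 7.196 × 10^6 bytes = 7,196,000 bytes
1 KiB = 2^10 bytes = 1,024 bytes
7,196,000 / 1,024 = 7,027.34 KiB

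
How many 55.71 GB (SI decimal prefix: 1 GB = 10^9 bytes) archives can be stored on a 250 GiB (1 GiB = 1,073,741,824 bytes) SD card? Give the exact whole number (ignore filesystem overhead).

Capacity: 250 GiB = 268,435,456,000 bytes
Per item: 55.71 GB = 55,710,000,000 bytes
⌊268,435,456,000 / 55,710,000,000⌋ = 4

4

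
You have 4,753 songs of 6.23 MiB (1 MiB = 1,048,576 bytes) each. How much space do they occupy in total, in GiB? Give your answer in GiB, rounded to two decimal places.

28.92 GiB

Total = 4,753 × 6.23 MiB = 29611.19 MiB
= 29611.19 × 1,048,576 bytes = 31,049,583,165.44 bytes
1 GiB = 1,073,741,824 bytes
31,049,583,165.44 / 1,073,741,824 = 28.92 GiB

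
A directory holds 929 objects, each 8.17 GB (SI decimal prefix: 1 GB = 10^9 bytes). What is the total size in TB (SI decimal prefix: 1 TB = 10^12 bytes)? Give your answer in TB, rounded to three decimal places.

Total = 929 × 8.17 GB = 7589.93 GB
= 7589.93 × 1,000,000,000 bytes = 7,589,930,000,000 bytes
1 TB = 1,000,000,000,000 bytes
7,589,930,000,000 / 1,000,000,000,000 = 7.590 TB

7.590 TB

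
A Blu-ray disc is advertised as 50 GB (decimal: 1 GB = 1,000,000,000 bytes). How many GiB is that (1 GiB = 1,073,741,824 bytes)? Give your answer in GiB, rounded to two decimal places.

46.57 GiB

50 GB × 1,000,000,000 bytes/GB = 50,000,000,000 bytes
1 GiB = 2^30 bytes = 1,073,741,824 bytes
50,000,000,000 / 1,073,741,824 = 46.57 GiB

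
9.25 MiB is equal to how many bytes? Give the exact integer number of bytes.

9.25 × 1,048,576 = 9,699,328 bytes  (1 MiB = 2^20 bytes)

9,699,328 bytes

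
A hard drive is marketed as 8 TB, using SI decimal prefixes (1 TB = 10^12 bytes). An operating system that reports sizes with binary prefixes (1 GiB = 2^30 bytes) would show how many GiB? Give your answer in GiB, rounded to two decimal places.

8 TB × 1,000,000,000,000 bytes/TB = 8,000,000,000,000 bytes
1 GiB = 1,073,741,824 bytes
8,000,000,000,000 / 1,073,741,824 = 7,450.58 GiB

7,450.58 GiB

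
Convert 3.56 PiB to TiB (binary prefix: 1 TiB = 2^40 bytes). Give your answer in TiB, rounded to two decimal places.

3,645.44 TiB

3.56 PiB = 3.56 × 2^50 bytes = 4,008,203,668,359,741.44 bytes
1 TiB = 2^40 bytes = 1,099,511,627,776 bytes
4,008,203,668,359,741.44 / 1,099,511,627,776 = 3,645.44 TiB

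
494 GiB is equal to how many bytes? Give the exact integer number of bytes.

530,428,461,056 bytes

494 × 1,073,741,824 = 530,428,461,056 bytes  (1 GiB = 2^30 bytes)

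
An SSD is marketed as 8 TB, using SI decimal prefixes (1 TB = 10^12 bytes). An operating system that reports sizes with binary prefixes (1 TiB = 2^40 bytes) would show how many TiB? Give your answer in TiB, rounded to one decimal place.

7.3 TiB

8 TB = 8 × 10^12 bytes = 8,000,000,000,000 bytes
1 TiB = 1,099,511,627,776 bytes
8,000,000,000,000 / 1,099,511,627,776 = 7.3 TiB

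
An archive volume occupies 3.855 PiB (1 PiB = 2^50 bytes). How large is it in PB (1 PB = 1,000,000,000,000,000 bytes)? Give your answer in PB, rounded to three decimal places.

4.340 PB

3.855 PiB × 1,125,899,906,842,624 bytes/PiB = 4,340,344,140,878,315.52 bytes
1 PB = 1,000,000,000,000,000 bytes
4,340,344,140,878,315.52 / 1,000,000,000,000,000 = 4.340 PB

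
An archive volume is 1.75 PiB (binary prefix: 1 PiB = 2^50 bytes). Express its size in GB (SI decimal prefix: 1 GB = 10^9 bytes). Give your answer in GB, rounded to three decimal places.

1,970,324.837 GB

1.75 PiB = 1.75 × 2^50 bytes = 1,970,324,836,974,592 bytes
1 GB = 1,000,000,000 bytes
1,970,324,836,974,592 / 1,000,000,000 = 1,970,324.837 GB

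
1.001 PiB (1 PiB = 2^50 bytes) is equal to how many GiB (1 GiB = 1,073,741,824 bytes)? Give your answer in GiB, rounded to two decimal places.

1,049,624.58 GiB

1.001 PiB × 1,125,899,906,842,624 bytes/PiB = 1,127,025,806,749,466.624 bytes
1 GiB = 1,073,741,824 bytes
1,127,025,806,749,466.624 / 1,073,741,824 = 1,049,624.58 GiB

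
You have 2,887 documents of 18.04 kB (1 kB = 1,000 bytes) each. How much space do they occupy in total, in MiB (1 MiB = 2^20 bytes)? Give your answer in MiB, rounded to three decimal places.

Total = 2,887 × 18.04 kB = 52081.48 kB
= 52081.48 × 1,000 bytes = 52,081,480 bytes
1 MiB = 1,048,576 bytes
52,081,480 / 1,048,576 = 49.669 MiB

49.669 MiB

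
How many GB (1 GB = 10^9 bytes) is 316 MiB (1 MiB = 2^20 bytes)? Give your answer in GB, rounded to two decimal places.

316 MiB = 316 × 2^20 bytes = 331,350,016 bytes
1 GB = 1,000,000,000 bytes
331,350,016 / 1,000,000,000 = 0.33 GB

0.33 GB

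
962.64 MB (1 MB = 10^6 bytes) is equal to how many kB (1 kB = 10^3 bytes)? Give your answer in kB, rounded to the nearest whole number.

962,640 kB

962.64 MB × 1,000,000 bytes/MB = 962,640,000 bytes
1 kB = 10^3 bytes = 1,000 bytes
962,640,000 / 1,000 = 962,640 kB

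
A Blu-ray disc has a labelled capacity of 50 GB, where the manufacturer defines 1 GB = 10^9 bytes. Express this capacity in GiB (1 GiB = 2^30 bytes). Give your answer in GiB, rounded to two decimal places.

50 GB × 1,000,000,000 bytes/GB = 50,000,000,000 bytes
1 GiB = 2^30 bytes = 1,073,741,824 bytes
50,000,000,000 / 1,073,741,824 = 46.57 GiB

46.57 GiB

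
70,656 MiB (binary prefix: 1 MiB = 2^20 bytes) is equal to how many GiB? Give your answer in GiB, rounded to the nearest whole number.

69 GiB

70,656 MiB × 1,048,576 bytes/MiB = 74,088,185,856 bytes
1 GiB = 1,073,741,824 bytes
74,088,185,856 / 1,073,741,824 = 69 GiB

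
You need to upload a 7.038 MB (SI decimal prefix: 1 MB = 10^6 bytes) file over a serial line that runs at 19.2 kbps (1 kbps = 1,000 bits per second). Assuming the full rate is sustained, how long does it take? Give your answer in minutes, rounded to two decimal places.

7.038 MB = 7,038,000 bytes = 56,304,000 bits
19.2 kbps = 19,200 bits/s
time = 56,304,000 / 19,200 = 2,932.500 s
2,932.500 s / 60 = 48.88 minutes

48.88 minutes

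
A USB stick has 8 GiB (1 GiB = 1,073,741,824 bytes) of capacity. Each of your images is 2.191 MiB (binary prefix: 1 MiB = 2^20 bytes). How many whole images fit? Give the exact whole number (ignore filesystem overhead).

Capacity: 8 GiB = 8,589,934,592 bytes
Per item: 2.191 MiB = 2,297,430.016 bytes
⌊8,589,934,592 / 2,297,430.016⌋ = 3,738

3,738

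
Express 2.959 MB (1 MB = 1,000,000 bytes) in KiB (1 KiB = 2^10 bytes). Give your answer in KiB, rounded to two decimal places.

2,889.65 KiB

2.959 MB × 1,000,000 bytes/MB = 2,959,000 bytes
1 KiB = 2^10 bytes = 1,024 bytes
2,959,000 / 1,024 = 2,889.65 KiB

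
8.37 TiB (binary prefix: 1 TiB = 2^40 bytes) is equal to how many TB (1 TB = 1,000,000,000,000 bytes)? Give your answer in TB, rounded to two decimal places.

9.20 TB

8.37 TiB × 1,099,511,627,776 bytes/TiB = 9,202,912,324,485.12 bytes
1 TB = 1,000,000,000,000 bytes
9,202,912,324,485.12 / 1,000,000,000,000 = 9.20 TB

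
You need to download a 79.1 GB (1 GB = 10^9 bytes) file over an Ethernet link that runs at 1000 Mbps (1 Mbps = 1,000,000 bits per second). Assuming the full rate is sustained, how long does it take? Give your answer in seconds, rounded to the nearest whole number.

633 seconds

79.1 GB = 79,100,000,000 bytes = 632,800,000,000 bits
1000 Mbps = 1,000,000,000 bits/s
time = 632,800,000,000 / 1,000,000,000 = 633 s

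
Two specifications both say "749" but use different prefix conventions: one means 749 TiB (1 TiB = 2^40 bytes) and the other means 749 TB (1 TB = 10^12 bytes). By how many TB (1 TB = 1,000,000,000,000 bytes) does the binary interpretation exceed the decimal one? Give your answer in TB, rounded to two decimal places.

749 TiB = 749 × 1,099,511,627,776 = 823,534,209,204,224 bytes
749 TB = 749 × 1,000,000,000,000 = 749,000,000,000,000 bytes
difference = 74,534,209,204,224 bytes
74,534,209,204,224 / 1,000,000,000,000 = 74.53 TB

74.53 TB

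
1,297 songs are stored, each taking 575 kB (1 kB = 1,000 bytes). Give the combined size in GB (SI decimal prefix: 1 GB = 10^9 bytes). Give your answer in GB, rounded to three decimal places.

Total = 1,297 × 575 kB = 745,775 kB
= 745,775 × 1,000 bytes = 745,775,000 bytes
1 GB = 1,000,000,000 bytes
745,775,000 / 1,000,000,000 = 0.746 GB

0.746 GB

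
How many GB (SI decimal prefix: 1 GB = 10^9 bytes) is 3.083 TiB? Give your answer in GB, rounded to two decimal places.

3.083 TiB = 3.083 × 2^40 bytes = 3,389,794,348,433.408 bytes
1 GB = 10^9 bytes = 1,000,000,000 bytes
3,389,794,348,433.408 / 1,000,000,000 = 3,389.79 GB

3,389.79 GB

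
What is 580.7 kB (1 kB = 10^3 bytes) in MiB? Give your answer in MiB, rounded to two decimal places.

580.7 kB = 580.7 × 10^3 bytes = 580,700 bytes
1 MiB = 1,048,576 bytes
580,700 / 1,048,576 = 0.55 MiB

0.55 MiB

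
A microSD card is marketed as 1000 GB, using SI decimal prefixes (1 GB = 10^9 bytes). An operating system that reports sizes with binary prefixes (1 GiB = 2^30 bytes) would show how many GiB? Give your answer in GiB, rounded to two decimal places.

931.32 GiB

1000 GB × 1,000,000,000 bytes/GB = 1,000,000,000,000 bytes
1 GiB = 1,073,741,824 bytes
1,000,000,000,000 / 1,073,741,824 = 931.32 GiB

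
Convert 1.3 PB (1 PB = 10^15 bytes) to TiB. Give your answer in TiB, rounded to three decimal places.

1,182.343 TiB

1.3 PB × 1,000,000,000,000,000 bytes/PB = 1,300,000,000,000,000 bytes
1 TiB = 1,099,511,627,776 bytes
1,300,000,000,000,000 / 1,099,511,627,776 = 1,182.343 TiB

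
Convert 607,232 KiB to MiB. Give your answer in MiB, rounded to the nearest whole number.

593 MiB

607,232 KiB × 1,024 bytes/KiB = 621,805,568 bytes
1 MiB = 2^20 bytes = 1,048,576 bytes
621,805,568 / 1,048,576 = 593 MiB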